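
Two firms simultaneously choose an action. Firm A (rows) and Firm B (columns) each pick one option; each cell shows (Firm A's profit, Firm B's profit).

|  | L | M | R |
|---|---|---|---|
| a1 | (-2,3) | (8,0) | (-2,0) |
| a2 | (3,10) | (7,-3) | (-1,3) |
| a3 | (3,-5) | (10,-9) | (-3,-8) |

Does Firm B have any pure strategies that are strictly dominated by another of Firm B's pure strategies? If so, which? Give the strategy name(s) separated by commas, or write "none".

L: no other strategy beats it everywhere (M at a1 (3>0); R at a1 (3>0)).
M: dominated, since L does at least as well everywhere (a1: 3>0, a2: 10>-3, a3: -5>-9).
R: dominated, since L does at least as well everywhere (a1: 3>0, a2: 10>3, a3: -5>-8).

M, R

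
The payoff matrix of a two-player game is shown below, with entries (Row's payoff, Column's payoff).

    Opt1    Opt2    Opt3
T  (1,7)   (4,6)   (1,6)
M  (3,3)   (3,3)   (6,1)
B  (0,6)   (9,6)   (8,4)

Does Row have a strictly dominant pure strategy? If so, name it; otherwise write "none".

T fails to dominate M at Opt1 (1<3).
M fails to dominate T at Opt2 (3<4).
B fails to dominate T at Opt1 (0<1).
No single strategy dominates all the others.

none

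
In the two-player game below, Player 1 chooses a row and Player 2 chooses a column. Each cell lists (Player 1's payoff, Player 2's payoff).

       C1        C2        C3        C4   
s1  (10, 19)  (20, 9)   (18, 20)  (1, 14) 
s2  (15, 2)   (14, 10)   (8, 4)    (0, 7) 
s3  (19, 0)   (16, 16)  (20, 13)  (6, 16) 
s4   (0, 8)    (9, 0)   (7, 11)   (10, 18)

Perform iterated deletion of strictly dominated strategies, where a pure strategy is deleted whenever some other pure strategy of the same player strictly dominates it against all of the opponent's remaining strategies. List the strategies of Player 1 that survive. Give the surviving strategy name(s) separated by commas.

s1, s3, s4

Player 1's strategy s2 is strictly dominated by s3 (C1: 19>15, C2: 16>14, C3: 20>8, C4: 6>0) and is removed.
Column C1 is eliminated: C3 beats it against every remaining row (s1: 20>19, s3: 13>0, s4: 11>8).
Among the remaining strategies, none is strictly dominated by another pure strategy of the same player, so the elimination stops.
Surviving strategies — Player 1: {s1, s3, s4}; Player 2: {C2, C3, C4}.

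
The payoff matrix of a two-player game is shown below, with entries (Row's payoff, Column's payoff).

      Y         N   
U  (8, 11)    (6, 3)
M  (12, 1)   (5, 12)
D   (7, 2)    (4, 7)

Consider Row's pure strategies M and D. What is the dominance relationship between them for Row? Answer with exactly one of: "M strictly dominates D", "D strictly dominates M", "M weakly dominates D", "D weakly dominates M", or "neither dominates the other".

M strictly dominates D

M's payoffs vs D's, by Column's action — Y: 12>7, N: 5>4.
M gives a strictly higher payoff against every action of Column, so M strictly dominates D.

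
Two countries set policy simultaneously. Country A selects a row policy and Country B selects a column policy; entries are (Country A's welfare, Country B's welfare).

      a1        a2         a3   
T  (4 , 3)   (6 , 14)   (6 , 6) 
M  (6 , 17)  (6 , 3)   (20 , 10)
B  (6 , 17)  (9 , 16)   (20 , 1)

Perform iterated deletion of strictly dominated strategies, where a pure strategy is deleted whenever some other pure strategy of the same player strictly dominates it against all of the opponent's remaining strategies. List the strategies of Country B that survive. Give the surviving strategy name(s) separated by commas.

Country A's strategy T is strictly dominated by B (a1: 6>4, a2: 9>6, a3: 20>6) and is removed.
For Country B, a1 strictly dominates a2 on the remaining rows (M: 17>3, B: 17>16); eliminate a2.
Column a3 is eliminated: a1 beats it against every remaining row (M: 17>10, B: 17>1).
Among the remaining strategies, none is strictly dominated by another pure strategy of the same player, so the elimination stops.
Surviving strategies — Country A: {M, B}; Country B: {a1}.

a1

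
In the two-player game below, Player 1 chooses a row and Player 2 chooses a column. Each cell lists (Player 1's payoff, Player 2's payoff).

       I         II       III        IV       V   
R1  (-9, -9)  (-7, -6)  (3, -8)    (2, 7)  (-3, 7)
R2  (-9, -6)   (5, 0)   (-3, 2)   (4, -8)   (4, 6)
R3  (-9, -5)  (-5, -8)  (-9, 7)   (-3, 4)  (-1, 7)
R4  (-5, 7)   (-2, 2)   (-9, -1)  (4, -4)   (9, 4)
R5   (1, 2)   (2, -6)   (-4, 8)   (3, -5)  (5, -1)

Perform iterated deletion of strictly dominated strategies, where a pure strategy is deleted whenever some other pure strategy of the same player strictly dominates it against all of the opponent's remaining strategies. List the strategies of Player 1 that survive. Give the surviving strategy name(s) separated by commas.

R1, R2, R4, R5

For Player 1, R5 strictly dominates R3 on the remaining columns (I: 1>-9, II: 2>-5, III: -4>-9, IV: 3>-3, V: 5>-1); eliminate R3.
For Player 2, V strictly dominates II on the remaining rows (R1: 7>-6, R2: 6>0, R4: 4>2, R5: -1>-6); eliminate II.
Among the remaining strategies, none is strictly dominated by another pure strategy of the same player, so the elimination stops.
Surviving strategies — Player 1: {R1, R2, R4, R5}; Player 2: {I, III, IV, V}.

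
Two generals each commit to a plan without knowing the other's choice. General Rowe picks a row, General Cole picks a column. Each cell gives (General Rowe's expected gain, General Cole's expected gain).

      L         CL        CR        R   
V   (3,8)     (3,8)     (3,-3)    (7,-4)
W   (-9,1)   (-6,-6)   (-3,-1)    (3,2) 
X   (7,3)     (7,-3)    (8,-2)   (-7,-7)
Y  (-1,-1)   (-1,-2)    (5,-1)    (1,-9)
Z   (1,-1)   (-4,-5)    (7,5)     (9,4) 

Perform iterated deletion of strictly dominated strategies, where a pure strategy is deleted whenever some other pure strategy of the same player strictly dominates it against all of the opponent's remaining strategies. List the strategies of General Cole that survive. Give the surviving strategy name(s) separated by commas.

For General Rowe, V strictly dominates W on the remaining columns (L: 3>-9, CL: 3>-6, CR: 3>-3, R: 7>3); eliminate W.
Column R is eliminated: CR beats it against every remaining row (V: -3>-4, X: -2>-7, Y: -1>-9, Z: 5>4).
General Rowe's strategy V is strictly dominated by X (L: 7>3, CL: 7>3, CR: 8>3) and is removed.
For General Rowe, X strictly dominates Y on the remaining columns (L: 7>-1, CL: 7>-1, CR: 8>5); eliminate Y.
Row Z is eliminated: X beats it against every remaining column (L: 7>1, CL: 7>-4, CR: 8>7).
For General Cole, L strictly dominates CL on the remaining rows (X: 3>-3); eliminate CL.
For General Cole, L strictly dominates CR on the remaining rows (X: 3>-2); eliminate CR.
Among the remaining strategies, none is strictly dominated by another pure strategy of the same player, so the elimination stops.
Surviving strategies — General Rowe: {X}; General Cole: {L}.

L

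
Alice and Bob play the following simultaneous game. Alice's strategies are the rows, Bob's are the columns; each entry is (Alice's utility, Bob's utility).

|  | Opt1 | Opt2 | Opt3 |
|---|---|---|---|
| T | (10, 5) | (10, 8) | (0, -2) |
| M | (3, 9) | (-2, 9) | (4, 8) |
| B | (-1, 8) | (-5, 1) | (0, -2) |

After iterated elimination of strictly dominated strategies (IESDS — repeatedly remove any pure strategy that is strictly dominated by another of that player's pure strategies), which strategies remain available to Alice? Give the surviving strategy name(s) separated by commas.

T

Row B is eliminated: M beats it against every remaining column (Opt1: 3>-1, Opt2: -2>-5, Opt3: 4>0).
Bob's strategy Opt3 is strictly dominated by Opt1 (T: 5>-2, M: 9>8) and is removed.
Row M is eliminated: T beats it against every remaining column (Opt1: 10>3, Opt2: 10>-2).
Column Opt1 is eliminated: Opt2 beats it against every remaining row (T: 8>5).
Among the remaining strategies, none is strictly dominated by another pure strategy of the same player, so the elimination stops.
Surviving strategies — Alice: {T}; Bob: {Opt2}.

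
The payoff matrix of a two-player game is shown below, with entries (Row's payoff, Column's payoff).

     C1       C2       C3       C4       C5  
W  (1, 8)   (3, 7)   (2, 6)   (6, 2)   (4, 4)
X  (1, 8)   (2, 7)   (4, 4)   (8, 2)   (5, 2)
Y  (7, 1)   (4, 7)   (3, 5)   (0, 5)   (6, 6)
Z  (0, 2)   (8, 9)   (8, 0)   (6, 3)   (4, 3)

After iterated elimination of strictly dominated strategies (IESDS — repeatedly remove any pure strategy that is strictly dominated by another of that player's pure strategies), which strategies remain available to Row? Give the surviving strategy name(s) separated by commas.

Column C3 is eliminated: C2 beats it against every remaining row (W: 7>6, X: 7>4, Y: 7>5, Z: 9>0).
Column's strategy C4 is strictly dominated by C2 (W: 7>2, X: 7>2, Y: 7>5, Z: 9>3) and is removed.
Row's strategy W is strictly dominated by Y (C1: 7>1, C2: 4>3, C5: 6>4) and is removed.
Row X is eliminated: Y beats it against every remaining column (C1: 7>1, C2: 4>2, C5: 6>5).
For Column, C2 strictly dominates C1 on the remaining rows (Y: 7>1, Z: 9>2); eliminate C1.
For Column, C2 strictly dominates C5 on the remaining rows (Y: 7>6, Z: 9>3); eliminate C5.
For Row, Z strictly dominates Y on the remaining columns (C2: 8>4); eliminate Y.
Among the remaining strategies, none is strictly dominated by another pure strategy of the same player, so the elimination stops.
Surviving strategies — Row: {Z}; Column: {C2}.

Z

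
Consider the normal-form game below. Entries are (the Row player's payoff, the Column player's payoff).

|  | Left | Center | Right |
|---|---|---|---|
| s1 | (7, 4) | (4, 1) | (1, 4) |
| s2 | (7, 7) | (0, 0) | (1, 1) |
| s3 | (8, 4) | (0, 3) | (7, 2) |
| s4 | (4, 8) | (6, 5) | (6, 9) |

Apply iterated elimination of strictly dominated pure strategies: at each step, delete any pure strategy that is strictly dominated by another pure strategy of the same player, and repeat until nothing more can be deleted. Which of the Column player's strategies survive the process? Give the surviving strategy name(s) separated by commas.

Column Center is eliminated: Left beats it against every remaining row (s1: 4>1, s2: 7>0, s3: 4>3, s4: 8>5).
Row s1 is eliminated: s3 beats it against every remaining column (Left: 8>7, Right: 7>1).
Row s2 is eliminated: s3 beats it against every remaining column (Left: 8>7, Right: 7>1).
The Row player's strategy s4 is strictly dominated by s3 (Left: 8>4, Right: 7>6) and is removed.
For the Column player, Left strictly dominates Right on the remaining rows (s3: 4>2); eliminate Right.
Among the remaining strategies, none is strictly dominated by another pure strategy of the same player, so the elimination stops.
Surviving strategies — the Row player: {s3}; the Column player: {Left}.

Left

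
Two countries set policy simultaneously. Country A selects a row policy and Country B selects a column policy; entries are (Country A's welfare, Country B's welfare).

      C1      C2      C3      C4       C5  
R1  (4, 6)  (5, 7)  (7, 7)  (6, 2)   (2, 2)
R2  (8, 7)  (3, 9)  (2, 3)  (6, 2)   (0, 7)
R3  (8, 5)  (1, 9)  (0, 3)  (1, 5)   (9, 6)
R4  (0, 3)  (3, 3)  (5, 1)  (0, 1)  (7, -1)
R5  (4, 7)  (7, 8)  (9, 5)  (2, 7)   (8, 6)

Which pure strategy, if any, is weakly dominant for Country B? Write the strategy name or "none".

C2

C2 vs C1: R1: 7>6, R2: 9>7, R3: 9>5, R4: 3=3, R5: 8>7.
C2 vs C3: R1: 7=7, R2: 9>3, R3: 9>3, R4: 3>1, R5: 8>5.
C2 vs C4: R1: 7>2, R2: 9>2, R3: 9>5, R4: 3>1, R5: 8>7.
C2 vs C5: R1: 7>2, R2: 9>7, R3: 9>6, R4: 3>-1, R5: 8>6.
C2 is at least as good as every other strategy against every opponent action, so it is weakly dominant.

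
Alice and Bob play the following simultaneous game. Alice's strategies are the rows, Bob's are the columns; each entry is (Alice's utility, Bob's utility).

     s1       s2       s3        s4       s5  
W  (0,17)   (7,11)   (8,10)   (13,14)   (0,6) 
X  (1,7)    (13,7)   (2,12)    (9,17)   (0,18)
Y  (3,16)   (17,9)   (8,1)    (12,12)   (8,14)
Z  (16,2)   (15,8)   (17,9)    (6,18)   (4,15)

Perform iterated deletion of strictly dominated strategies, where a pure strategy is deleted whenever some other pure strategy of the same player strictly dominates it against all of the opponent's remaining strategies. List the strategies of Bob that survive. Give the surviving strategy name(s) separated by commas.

s1, s4, s5

For Alice, Y strictly dominates X on the remaining columns (s1: 3>1, s2: 17>13, s3: 8>2, s4: 12>9, s5: 8>0); eliminate X.
Bob's strategy s2 is strictly dominated by s4 (W: 14>11, Y: 12>9, Z: 18>8) and is removed.
Column s3 is eliminated: s4 beats it against every remaining row (W: 14>10, Y: 12>1, Z: 18>9).
Among the remaining strategies, none is strictly dominated by another pure strategy of the same player, so the elimination stops.
Surviving strategies — Alice: {W, Y, Z}; Bob: {s1, s4, s5}.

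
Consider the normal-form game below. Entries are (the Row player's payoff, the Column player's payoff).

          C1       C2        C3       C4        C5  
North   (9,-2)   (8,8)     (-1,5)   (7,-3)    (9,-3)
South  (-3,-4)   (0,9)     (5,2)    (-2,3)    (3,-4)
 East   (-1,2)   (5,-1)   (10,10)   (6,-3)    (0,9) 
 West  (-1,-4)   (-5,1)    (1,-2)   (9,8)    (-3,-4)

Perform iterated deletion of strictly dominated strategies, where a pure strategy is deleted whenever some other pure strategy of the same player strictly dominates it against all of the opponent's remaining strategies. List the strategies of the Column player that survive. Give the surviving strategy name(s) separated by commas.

C2, C3, C4

Column C1 is eliminated: C3 beats it against every remaining row (North: 5>-2, South: 2>-4, East: 10>2, West: -2>-4).
The Column player's strategy C5 is strictly dominated by C3 (North: 5>-3, South: 2>-4, East: 10>9, West: -2>-4) and is removed.
For the Row player, East strictly dominates South on the remaining columns (C2: 5>0, C3: 10>5, C4: 6>-2); eliminate South.
Among the remaining strategies, none is strictly dominated by another pure strategy of the same player, so the elimination stops.
Surviving strategies — the Row player: {North, East, West}; the Column player: {C2, C3, C4}.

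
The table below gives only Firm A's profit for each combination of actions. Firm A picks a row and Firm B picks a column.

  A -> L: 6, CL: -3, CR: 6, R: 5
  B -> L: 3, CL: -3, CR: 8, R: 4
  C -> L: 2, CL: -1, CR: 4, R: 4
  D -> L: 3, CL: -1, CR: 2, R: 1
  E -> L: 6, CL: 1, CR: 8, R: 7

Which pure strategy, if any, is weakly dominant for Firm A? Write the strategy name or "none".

E vs A: L: 6=6, CL: 1>-3, CR: 8>6, R: 7>5.
E vs B: L: 6>3, CL: 1>-3, CR: 8=8, R: 7>4.
E vs C: L: 6>2, CL: 1>-1, CR: 8>4, R: 7>4.
E vs D: L: 6>3, CL: 1>-1, CR: 8>2, R: 7>1.
E is at least as good as every other strategy against every opponent action, so it is weakly dominant.

E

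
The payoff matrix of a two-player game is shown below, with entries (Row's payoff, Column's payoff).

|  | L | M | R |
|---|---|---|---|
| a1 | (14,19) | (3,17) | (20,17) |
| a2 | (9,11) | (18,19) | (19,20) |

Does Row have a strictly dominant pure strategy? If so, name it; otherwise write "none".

none

a1 fails to dominate a2 at M (3<18).
a2 fails to dominate a1 at L (9<14).
No single strategy dominates all the others.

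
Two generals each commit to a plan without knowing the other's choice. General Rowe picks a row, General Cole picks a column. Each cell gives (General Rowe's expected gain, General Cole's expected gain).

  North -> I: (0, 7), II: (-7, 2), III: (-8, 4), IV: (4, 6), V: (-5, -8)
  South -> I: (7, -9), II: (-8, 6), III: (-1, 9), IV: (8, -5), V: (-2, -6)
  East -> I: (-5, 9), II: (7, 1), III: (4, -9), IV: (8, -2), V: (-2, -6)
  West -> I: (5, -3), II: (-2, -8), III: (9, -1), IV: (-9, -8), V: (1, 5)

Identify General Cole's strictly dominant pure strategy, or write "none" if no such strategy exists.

none

I fails to dominate II at South (-9<6).
II fails to dominate I at North (2<7).
III fails to dominate I at North (4<7).
IV fails to dominate I at North (6<7).
V fails to dominate I at North (-8<7).
No single strategy dominates all the others.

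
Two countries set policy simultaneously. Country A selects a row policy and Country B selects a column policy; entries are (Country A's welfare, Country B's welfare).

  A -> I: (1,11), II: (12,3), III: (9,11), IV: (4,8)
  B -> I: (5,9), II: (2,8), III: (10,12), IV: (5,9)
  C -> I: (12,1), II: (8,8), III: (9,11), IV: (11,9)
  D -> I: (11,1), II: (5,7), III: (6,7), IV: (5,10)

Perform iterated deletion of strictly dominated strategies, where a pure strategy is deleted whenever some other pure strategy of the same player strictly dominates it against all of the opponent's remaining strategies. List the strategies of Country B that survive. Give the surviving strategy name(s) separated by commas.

Row D is eliminated: C beats it against every remaining column (I: 12>11, II: 8>5, III: 9>6, IV: 11>5).
For Country B, III strictly dominates II on the remaining rows (A: 11>3, B: 12>8, C: 11>8); eliminate II.
Row A is eliminated: B beats it against every remaining column (I: 5>1, III: 10>9, IV: 5>4).
Column I is eliminated: III beats it against every remaining row (B: 12>9, C: 11>1).
Country B's strategy IV is strictly dominated by III (B: 12>9, C: 11>9) and is removed.
For Country A, B strictly dominates C on the remaining columns (III: 10>9); eliminate C.
Among the remaining strategies, none is strictly dominated by another pure strategy of the same player, so the elimination stops.
Surviving strategies — Country A: {B}; Country B: {III}.

III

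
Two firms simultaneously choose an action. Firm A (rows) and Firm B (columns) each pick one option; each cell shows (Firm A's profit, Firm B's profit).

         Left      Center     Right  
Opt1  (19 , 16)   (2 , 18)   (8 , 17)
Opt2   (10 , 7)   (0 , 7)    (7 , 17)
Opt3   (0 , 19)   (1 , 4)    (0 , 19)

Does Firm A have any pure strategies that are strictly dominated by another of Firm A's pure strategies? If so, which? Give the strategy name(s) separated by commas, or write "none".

Opt2, Opt3

Opt1: no other strategy beats it everywhere (Opt2 at Left (19>10); Opt3 at Left (19>0)).
Opt2 is strictly dominated by Opt1 (Left: 19>10, Center: 2>0, Right: 8>7).
Opt1 strictly dominates Opt3 — Left: 19>0, Center: 2>1, Right: 8>0.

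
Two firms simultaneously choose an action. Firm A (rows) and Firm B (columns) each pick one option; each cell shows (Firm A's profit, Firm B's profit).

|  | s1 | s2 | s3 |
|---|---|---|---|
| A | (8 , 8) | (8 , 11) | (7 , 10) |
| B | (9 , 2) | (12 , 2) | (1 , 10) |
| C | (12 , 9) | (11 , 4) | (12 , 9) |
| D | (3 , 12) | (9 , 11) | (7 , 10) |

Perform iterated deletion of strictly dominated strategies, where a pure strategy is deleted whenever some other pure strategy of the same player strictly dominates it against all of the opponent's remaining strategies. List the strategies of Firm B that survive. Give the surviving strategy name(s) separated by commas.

s1, s3

Firm A's strategy A is strictly dominated by C (s1: 12>8, s2: 11>8, s3: 12>7) and is removed.
Row D is eliminated: C beats it against every remaining column (s1: 12>3, s2: 11>9, s3: 12>7).
Firm B's strategy s2 is strictly dominated by s3 (B: 10>2, C: 9>4) and is removed.
Row B is eliminated: C beats it against every remaining column (s1: 12>9, s3: 12>1).
Among the remaining strategies, none is strictly dominated by another pure strategy of the same player, so the elimination stops.
Surviving strategies — Firm A: {C}; Firm B: {s1, s3}.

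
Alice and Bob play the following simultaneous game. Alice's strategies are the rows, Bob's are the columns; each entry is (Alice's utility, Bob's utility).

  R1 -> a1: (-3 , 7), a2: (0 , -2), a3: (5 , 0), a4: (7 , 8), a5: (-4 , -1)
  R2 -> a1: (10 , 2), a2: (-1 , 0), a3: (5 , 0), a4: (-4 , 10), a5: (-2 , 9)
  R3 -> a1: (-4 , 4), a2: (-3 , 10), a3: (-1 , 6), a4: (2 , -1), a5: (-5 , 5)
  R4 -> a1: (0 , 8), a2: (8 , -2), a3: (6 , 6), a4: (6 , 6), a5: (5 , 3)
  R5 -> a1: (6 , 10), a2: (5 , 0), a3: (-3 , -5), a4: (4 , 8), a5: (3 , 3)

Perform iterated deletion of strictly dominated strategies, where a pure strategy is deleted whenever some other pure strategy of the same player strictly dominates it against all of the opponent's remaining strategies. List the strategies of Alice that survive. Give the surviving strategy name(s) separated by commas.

Alice's strategy R3 is strictly dominated by R1 (a1: -3>-4, a2: 0>-3, a3: 5>-1, a4: 7>2, a5: -4>-5) and is removed.
For Bob, a1 strictly dominates a2 on the remaining rows (R1: 7>-2, R2: 2>0, R4: 8>-2, R5: 10>0); eliminate a2.
Bob's strategy a3 is strictly dominated by a1 (R1: 7>0, R2: 2>0, R4: 8>6, R5: 10>-5) and is removed.
Bob's strategy a5 is strictly dominated by a4 (R1: 8>-1, R2: 10>9, R4: 6>3, R5: 8>3) and is removed.
Among the remaining strategies, none is strictly dominated by another pure strategy of the same player, so the elimination stops.
Surviving strategies — Alice: {R1, R2, R4, R5}; Bob: {a1, a4}.

R1, R2, R4, R5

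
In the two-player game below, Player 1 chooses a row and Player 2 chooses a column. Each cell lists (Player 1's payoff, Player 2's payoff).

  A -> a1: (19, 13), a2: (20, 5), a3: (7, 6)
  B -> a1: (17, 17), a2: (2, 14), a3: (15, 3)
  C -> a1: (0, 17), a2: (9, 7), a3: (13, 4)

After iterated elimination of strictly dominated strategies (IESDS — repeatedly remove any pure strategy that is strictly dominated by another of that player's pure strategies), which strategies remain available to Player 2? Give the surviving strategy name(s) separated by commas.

Player 2's strategy a2 is strictly dominated by a1 (A: 13>5, B: 17>14, C: 17>7) and is removed.
Row C is eliminated: B beats it against every remaining column (a1: 17>0, a3: 15>13).
For Player 2, a1 strictly dominates a3 on the remaining rows (A: 13>6, B: 17>3); eliminate a3.
For Player 1, A strictly dominates B on the remaining columns (a1: 19>17); eliminate B.
Among the remaining strategies, none is strictly dominated by another pure strategy of the same player, so the elimination stops.
Surviving strategies — Player 1: {A}; Player 2: {a1}.

a1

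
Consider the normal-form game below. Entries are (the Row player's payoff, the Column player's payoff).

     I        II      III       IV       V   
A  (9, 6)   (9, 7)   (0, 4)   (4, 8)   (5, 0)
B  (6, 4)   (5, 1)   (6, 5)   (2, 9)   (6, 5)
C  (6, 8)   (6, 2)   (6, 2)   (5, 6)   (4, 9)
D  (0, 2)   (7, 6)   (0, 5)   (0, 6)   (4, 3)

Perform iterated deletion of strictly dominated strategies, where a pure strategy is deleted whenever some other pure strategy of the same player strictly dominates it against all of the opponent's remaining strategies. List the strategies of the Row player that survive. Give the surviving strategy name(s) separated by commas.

A, B, C

For the Column player, IV strictly dominates III on the remaining rows (A: 8>4, B: 9>5, C: 6>2, D: 6>5); eliminate III.
The Row player's strategy D is strictly dominated by A (I: 9>0, II: 9>7, IV: 4>0, V: 5>4) and is removed.
For the Column player, IV strictly dominates II on the remaining rows (A: 8>7, B: 9>1, C: 6>2); eliminate II.
Among the remaining strategies, none is strictly dominated by another pure strategy of the same player, so the elimination stops.
Surviving strategies — the Row player: {A, B, C}; the Column player: {I, IV, V}.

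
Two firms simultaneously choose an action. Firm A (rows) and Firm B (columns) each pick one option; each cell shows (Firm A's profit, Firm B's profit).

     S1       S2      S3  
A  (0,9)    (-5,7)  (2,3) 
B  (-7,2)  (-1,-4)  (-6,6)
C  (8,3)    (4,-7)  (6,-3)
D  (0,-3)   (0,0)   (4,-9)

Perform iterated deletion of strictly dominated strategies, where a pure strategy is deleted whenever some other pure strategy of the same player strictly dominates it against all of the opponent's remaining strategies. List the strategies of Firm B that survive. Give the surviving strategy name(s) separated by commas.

For Firm A, C strictly dominates A on the remaining columns (S1: 8>0, S2: 4>-5, S3: 6>2); eliminate A.
Row B is eliminated: C beats it against every remaining column (S1: 8>-7, S2: 4>-1, S3: 6>-6).
Firm A's strategy D is strictly dominated by C (S1: 8>0, S2: 4>0, S3: 6>4) and is removed.
For Firm B, S1 strictly dominates S2 on the remaining rows (C: 3>-7); eliminate S2.
For Firm B, S1 strictly dominates S3 on the remaining rows (C: 3>-3); eliminate S3.
Among the remaining strategies, none is strictly dominated by another pure strategy of the same player, so the elimination stops.
Surviving strategies — Firm A: {C}; Firm B: {S1}.

S1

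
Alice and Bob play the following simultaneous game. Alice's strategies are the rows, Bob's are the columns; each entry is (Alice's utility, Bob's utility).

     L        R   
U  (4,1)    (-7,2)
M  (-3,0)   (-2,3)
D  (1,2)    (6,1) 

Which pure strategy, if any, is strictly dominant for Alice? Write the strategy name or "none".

none

U fails to dominate M at R (-7<-2).
M fails to dominate U at L (-3<4).
D fails to dominate U at L (1<4).
No single strategy dominates all the others.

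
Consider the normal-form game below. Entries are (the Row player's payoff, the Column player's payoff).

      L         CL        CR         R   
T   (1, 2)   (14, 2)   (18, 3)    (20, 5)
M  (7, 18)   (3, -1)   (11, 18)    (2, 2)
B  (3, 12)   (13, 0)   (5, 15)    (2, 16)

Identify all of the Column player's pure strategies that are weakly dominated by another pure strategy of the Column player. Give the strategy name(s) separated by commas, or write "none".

L: dominated, since CR does at least as well everywhere (T: 3>2, M: 18=18, B: 15>12).
L weakly dominates CL — T: 2=2, M: 18>-1, B: 12>0.
Nothing dominates CR: L at T (3>2); CL at T (3>2); R at M (18>2).
R: no other strategy beats it everywhere (L at T (5>2); CL at T (5>2); CR at T (5>3)).

L, CL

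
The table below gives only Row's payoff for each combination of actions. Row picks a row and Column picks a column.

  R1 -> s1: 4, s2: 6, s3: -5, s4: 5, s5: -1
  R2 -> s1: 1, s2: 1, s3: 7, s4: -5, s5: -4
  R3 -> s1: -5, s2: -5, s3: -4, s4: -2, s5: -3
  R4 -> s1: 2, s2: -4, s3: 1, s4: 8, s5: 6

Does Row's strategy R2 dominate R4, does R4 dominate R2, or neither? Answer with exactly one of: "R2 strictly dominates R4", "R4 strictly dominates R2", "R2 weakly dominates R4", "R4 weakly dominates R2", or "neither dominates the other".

R2's payoffs vs R4's, by Column's action — s1: 1<2, s2: 1>-4, s3: 7>1, s4: -5<8, s5: -4<6.
R2 does better at s2, s3 but worse at s1, s4, s5; neither strategy dominates the other.

neither dominates the other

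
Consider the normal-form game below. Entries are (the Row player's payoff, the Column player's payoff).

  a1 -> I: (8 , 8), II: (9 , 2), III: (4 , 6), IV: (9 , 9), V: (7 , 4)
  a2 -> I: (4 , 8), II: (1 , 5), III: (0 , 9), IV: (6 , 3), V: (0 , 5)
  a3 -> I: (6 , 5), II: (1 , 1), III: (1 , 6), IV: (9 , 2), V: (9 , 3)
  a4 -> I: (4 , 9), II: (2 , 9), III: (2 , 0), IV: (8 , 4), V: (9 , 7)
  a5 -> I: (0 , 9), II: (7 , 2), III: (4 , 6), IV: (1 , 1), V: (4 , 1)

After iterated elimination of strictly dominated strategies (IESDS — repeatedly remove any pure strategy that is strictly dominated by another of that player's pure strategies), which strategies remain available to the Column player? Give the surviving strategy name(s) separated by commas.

I, III, IV

For the Row player, a1 strictly dominates a2 on the remaining columns (I: 8>4, II: 9>1, III: 4>0, IV: 9>6, V: 7>0); eliminate a2.
The Column player's strategy V is strictly dominated by I (a1: 8>4, a3: 5>3, a4: 9>7, a5: 9>1) and is removed.
The Row player's strategy a4 is strictly dominated by a1 (I: 8>4, II: 9>2, III: 4>2, IV: 9>8) and is removed.
Column II is eliminated: I beats it against every remaining row (a1: 8>2, a3: 5>1, a5: 9>2).
Among the remaining strategies, none is strictly dominated by another pure strategy of the same player, so the elimination stops.
Surviving strategies — the Row player: {a1, a3, a5}; the Column player: {I, III, IV}.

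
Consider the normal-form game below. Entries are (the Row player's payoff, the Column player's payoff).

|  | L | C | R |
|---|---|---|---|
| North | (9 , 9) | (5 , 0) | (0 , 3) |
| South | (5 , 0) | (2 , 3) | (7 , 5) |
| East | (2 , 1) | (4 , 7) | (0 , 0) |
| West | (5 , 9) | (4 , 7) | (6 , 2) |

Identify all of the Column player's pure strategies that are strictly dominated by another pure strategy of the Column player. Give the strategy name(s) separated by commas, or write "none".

none

L: no other strategy beats it everywhere (C at North (9>0); R at North (9>3)).
C is not dominated — it holds its own against L at South (3>0); R at East (7>0).
R: no other strategy beats it everywhere (L at South (5>0); C at North (3>0)).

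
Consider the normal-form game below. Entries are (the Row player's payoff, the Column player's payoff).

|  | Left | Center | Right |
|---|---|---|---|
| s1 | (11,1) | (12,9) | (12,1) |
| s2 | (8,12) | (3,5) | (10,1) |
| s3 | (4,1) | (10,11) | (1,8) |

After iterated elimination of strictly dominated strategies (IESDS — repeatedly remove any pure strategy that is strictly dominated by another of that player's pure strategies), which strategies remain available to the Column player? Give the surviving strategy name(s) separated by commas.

The Row player's strategy s2 is strictly dominated by s1 (Left: 11>8, Center: 12>3, Right: 12>10) and is removed.
The Row player's strategy s3 is strictly dominated by s1 (Left: 11>4, Center: 12>10, Right: 12>1) and is removed.
For the Column player, Center strictly dominates Left on the remaining rows (s1: 9>1); eliminate Left.
Column Right is eliminated: Center beats it against every remaining row (s1: 9>1).
Among the remaining strategies, none is strictly dominated by another pure strategy of the same player, so the elimination stops.
Surviving strategies — the Row player: {s1}; the Column player: {Center}.

Center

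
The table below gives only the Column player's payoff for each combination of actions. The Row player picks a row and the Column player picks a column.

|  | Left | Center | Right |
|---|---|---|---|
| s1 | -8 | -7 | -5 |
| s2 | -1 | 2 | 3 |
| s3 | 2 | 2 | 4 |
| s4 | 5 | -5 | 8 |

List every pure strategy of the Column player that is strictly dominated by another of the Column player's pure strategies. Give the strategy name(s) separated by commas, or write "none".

Left, Center

Left: dominated, since Right does at least as well everywhere (s1: -5>-8, s2: 3>-1, s3: 4>2, s4: 8>5).
Center: dominated, since Right does at least as well everywhere (s1: -5>-7, s2: 3>2, s3: 4>2, s4: 8>-5).
Nothing dominates Right: Left at s1 (-5>-8); Center at s1 (-5>-7).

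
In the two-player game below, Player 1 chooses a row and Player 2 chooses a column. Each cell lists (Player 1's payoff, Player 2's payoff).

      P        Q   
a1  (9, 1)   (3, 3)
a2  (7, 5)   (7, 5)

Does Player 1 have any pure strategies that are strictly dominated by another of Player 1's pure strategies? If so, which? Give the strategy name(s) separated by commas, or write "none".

none

a1: no other strategy beats it everywhere (a2 at P (9>7)).
Nothing dominates a2: a1 at Q (7>3).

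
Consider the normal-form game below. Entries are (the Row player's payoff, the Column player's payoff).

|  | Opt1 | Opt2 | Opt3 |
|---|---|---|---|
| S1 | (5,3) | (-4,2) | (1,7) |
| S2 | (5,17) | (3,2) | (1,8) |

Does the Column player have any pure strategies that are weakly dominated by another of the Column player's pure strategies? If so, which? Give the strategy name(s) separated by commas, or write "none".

Opt2

Nothing dominates Opt1: Opt2 at S1 (3>2); Opt3 at S2 (17>8).
Opt2: dominated, since Opt1 does at least as well everywhere (S1: 3>2, S2: 17>2).
Opt3 is not dominated — it holds its own against Opt1 at S1 (7>3); Opt2 at S1 (7>2).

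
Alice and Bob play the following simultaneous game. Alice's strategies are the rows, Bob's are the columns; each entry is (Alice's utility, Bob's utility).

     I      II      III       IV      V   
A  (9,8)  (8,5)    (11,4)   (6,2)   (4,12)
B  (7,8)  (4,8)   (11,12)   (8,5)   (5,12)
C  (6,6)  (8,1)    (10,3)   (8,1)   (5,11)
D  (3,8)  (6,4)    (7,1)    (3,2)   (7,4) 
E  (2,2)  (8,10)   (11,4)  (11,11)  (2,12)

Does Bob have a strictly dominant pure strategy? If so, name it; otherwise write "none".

I fails to dominate II at B (8=8).
II fails to dominate I at A (5<8).
III fails to dominate I at A (4<8).
IV fails to dominate I at A (2<8).
V fails to dominate I at D (4<8).
No single strategy dominates all the others.

none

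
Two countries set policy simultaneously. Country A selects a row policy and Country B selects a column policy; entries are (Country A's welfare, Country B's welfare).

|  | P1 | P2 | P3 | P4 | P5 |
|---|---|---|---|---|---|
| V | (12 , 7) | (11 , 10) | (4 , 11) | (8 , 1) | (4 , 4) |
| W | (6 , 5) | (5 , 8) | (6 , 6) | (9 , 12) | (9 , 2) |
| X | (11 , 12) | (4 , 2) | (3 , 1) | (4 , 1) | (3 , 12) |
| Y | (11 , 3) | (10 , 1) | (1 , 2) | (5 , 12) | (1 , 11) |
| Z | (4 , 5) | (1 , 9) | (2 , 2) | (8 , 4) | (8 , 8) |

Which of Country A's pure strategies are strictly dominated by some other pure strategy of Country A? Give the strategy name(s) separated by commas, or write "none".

X, Y, Z

Nothing dominates V: W at P1 (12>6); X at P1 (12>11); Y at P1 (12>11); Z at P1 (12>4).
Nothing dominates W: V at P3 (6>4); X at P2 (5>4); Y at P3 (6>1); Z at P1 (6>4).
X is strictly dominated by V (P1: 12>11, P2: 11>4, P3: 4>3, P4: 8>4, P5: 4>3).
V strictly dominates Y — P1: 12>11, P2: 11>10, P3: 4>1, P4: 8>5, P5: 4>1.
Z: dominated, since W does at least as well everywhere (P1: 6>4, P2: 5>1, P3: 6>2, P4: 9>8, P5: 9>8).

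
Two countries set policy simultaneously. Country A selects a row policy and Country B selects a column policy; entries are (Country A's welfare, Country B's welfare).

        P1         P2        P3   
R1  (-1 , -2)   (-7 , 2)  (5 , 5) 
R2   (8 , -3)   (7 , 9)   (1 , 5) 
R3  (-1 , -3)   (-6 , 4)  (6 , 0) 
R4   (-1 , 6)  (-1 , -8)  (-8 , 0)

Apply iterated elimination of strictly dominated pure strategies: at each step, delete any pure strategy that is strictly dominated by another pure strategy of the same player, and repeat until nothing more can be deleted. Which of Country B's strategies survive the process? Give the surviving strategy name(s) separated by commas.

For Country A, R2 strictly dominates R4 on the remaining columns (P1: 8>-1, P2: 7>-1, P3: 1>-8); eliminate R4.
Country B's strategy P1 is strictly dominated by P2 (R1: 2>-2, R2: 9>-3, R3: 4>-3) and is removed.
For Country A, R3 strictly dominates R1 on the remaining columns (P2: -6>-7, P3: 6>5); eliminate R1.
Country B's strategy P3 is strictly dominated by P2 (R2: 9>5, R3: 4>0) and is removed.
For Country A, R2 strictly dominates R3 on the remaining columns (P2: 7>-6); eliminate R3.
Among the remaining strategies, none is strictly dominated by another pure strategy of the same player, so the elimination stops.
Surviving strategies — Country A: {R2}; Country B: {P2}.

P2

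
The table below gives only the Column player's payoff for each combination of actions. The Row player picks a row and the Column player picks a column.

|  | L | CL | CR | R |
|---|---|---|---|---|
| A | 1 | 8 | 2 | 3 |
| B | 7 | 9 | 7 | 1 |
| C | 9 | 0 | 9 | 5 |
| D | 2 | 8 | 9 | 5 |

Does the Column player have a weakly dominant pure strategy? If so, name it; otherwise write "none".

L fails to dominate CL at A (1<8).
CL fails to dominate L at C (0<9).
CR fails to dominate CL at A (2<8).
R fails to dominate L at B (1<7).
No single strategy dominates all the others.

none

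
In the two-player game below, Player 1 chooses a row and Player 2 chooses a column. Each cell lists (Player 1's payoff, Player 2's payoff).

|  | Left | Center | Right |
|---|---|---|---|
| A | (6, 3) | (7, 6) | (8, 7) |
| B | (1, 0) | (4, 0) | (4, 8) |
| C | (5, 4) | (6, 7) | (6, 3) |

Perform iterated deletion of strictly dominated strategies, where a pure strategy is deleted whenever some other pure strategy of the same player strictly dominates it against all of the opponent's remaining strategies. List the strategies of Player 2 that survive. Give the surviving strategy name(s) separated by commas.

Right

For Player 1, A strictly dominates B on the remaining columns (Left: 6>1, Center: 7>4, Right: 8>4); eliminate B.
Row C is eliminated: A beats it against every remaining column (Left: 6>5, Center: 7>6, Right: 8>6).
Player 2's strategy Left is strictly dominated by Center (A: 6>3) and is removed.
For Player 2, Right strictly dominates Center on the remaining rows (A: 7>6); eliminate Center.
Among the remaining strategies, none is strictly dominated by another pure strategy of the same player, so the elimination stops.
Surviving strategies — Player 1: {A}; Player 2: {Right}.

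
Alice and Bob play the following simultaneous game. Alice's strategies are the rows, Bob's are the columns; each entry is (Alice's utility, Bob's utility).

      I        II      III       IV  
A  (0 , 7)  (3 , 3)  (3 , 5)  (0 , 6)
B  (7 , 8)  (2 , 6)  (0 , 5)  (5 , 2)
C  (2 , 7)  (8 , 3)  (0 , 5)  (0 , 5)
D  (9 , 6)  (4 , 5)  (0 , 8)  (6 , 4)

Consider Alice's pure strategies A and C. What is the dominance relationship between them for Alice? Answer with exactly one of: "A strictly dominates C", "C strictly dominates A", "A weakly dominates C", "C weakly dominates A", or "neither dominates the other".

neither dominates the other

A's payoffs vs C's, by Bob's action — I: 0<2, II: 3<8, III: 3>0, IV: 0=0.
A does better at III but worse at I, II; neither strategy dominates the other.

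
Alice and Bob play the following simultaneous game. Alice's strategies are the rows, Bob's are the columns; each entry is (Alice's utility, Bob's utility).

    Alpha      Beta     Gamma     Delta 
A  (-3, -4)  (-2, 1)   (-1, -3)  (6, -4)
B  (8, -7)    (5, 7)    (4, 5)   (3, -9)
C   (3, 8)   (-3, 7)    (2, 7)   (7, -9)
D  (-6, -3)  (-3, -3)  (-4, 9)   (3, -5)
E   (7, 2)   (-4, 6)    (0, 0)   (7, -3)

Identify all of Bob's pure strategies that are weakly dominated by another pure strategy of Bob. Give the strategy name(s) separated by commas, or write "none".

Alpha is not dominated — it holds its own against Beta at C (8>7); Gamma at C (8>7); Delta at B (-7>-9).
Nothing dominates Beta: Alpha at A (1>-4); Gamma at A (1>-3); Delta at A (1>-4).
Gamma: no other strategy beats it everywhere (Alpha at A (-3>-4); Beta at D (9>-3); Delta at A (-3>-4)).
Delta: dominated, since Alpha does at least as well everywhere (A: -4=-4, B: -7>-9, C: 8>-9, D: -3>-5, E: 2>-3).

Delta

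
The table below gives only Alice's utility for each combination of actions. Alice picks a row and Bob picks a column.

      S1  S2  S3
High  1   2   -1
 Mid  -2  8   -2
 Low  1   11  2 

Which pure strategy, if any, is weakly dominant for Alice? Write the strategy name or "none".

Low vs High: S1: 1=1, S2: 11>2, S3: 2>-1.
Low vs Mid: S1: 1>-2, S2: 11>8, S3: 2>-2.
Low is at least as good as every other strategy against every opponent action, so it is weakly dominant.

Low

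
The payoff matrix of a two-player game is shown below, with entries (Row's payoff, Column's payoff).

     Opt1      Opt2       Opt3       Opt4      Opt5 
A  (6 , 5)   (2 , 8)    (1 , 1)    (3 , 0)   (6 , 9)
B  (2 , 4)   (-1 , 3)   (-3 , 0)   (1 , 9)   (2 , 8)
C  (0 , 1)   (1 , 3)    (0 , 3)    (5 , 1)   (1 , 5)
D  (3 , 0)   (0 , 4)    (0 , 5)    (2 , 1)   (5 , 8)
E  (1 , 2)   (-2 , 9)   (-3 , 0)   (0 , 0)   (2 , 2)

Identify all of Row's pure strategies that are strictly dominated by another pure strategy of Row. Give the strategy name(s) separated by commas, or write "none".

B, D, E

Nothing dominates A: B at Opt1 (6>2); C at Opt1 (6>0); D at Opt1 (6>3); E at Opt1 (6>1).
B: dominated, since A does at least as well everywhere (Opt1: 6>2, Opt2: 2>-1, Opt3: 1>-3, Opt4: 3>1, Opt5: 6>2).
Nothing dominates C: A at Opt4 (5>3); B at Opt2 (1>-1); D at Opt2 (1>0); E at Opt2 (1>-2).
D: dominated, since A does at least as well everywhere (Opt1: 6>3, Opt2: 2>0, Opt3: 1>0, Opt4: 3>2, Opt5: 6>5).
E is strictly dominated by A (Opt1: 6>1, Opt2: 2>-2, Opt3: 1>-3, Opt4: 3>0, Opt5: 6>2).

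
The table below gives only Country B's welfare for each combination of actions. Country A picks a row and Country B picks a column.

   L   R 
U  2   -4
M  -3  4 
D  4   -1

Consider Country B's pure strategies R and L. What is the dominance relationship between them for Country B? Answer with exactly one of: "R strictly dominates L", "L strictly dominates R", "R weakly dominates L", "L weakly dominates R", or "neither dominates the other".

R's payoffs vs L's, by Country A's action — U: -4<2, M: 4>-3, D: -1<4.
R does better at M but worse at U, D; neither strategy dominates the other.

neither dominates the other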